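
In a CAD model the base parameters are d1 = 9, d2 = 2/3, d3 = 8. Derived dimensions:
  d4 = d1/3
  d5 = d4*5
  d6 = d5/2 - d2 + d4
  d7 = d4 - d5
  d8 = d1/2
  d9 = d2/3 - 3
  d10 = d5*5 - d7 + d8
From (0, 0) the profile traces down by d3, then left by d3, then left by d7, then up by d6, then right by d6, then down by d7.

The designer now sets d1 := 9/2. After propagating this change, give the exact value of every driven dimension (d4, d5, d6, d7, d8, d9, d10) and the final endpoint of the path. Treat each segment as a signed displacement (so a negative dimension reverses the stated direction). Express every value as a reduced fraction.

Apply edit: d1 := 9/2
  d4 = d1/3 = 3/2
  d5 = d4*5 = 15/2
  d6 = d5/2 - d2 + d4 = 55/12
  d7 = d4 - d5 = -6
  d8 = d1/2 = 9/4
  d9 = d2/3 - 3 = -25/9
  d10 = d5*5 - d7 + d8 = 183/4
Walk from origin (0, 0):
  seg 1: down by d3 = 8 → (0, -8)
  seg 2: left by d3 = 8 → (-8, -8)
  seg 3: left by d7 = -6 → (-2, -8)
  seg 4: up by d6 = 55/12 → (-2, -41/12)
  seg 5: right by d6 = 55/12 → (31/12, -41/12)
  seg 6: down by d7 = -6 → (31/12, 31/12)

d4 = 3/2
d5 = 15/2
d6 = 55/12
d7 = -6
d8 = 9/4
d9 = -25/9
d10 = 183/4
endpoint = (31/12, 31/12)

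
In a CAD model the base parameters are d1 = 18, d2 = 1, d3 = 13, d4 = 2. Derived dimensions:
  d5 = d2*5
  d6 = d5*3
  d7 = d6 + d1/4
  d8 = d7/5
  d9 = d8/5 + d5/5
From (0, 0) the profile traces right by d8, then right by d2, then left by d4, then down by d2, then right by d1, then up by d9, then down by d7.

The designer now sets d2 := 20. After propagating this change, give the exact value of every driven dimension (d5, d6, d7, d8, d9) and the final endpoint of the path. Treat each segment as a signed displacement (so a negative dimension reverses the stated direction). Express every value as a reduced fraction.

Apply edit: d2 := 20
  d5 = d2*5 = 100
  d6 = d5*3 = 300
  d7 = d6 + d1/4 = 609/2
  d8 = d7/5 = 609/10
  d9 = d8/5 + d5/5 = 1609/50
Walk from origin (0, 0):
  seg 1: right by d8 = 609/10 → (609/10, 0)
  seg 2: right by d2 = 20 → (809/10, 0)
  seg 3: left by d4 = 2 → (789/10, 0)
  seg 4: down by d2 = 20 → (789/10, -20)
  seg 5: right by d1 = 18 → (969/10, -20)
  seg 6: up by d9 = 1609/50 → (969/10, 609/50)
  seg 7: down by d7 = 609/2 → (969/10, -7308/25)

d5 = 100
d6 = 300
d7 = 609/2
d8 = 609/10
d9 = 1609/50
endpoint = (969/10, -7308/25)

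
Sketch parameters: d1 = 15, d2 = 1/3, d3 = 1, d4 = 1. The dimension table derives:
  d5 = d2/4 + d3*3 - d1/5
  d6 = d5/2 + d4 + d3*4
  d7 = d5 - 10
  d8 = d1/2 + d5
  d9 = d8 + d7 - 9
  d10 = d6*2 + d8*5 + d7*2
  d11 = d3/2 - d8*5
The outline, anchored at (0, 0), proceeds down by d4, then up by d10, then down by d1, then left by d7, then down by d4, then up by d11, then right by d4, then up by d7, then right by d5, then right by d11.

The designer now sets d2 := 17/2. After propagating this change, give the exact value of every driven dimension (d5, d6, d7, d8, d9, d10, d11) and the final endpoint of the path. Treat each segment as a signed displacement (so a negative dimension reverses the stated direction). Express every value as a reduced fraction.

d5 = 17/8
d6 = 97/16
d7 = -63/8
d8 = 77/8
d9 = -29/4
d10 = 89/2
d11 = -381/8
endpoint = (-293/8, -28)

Apply edit: d2 := 17/2
  d5 = d2/4 + d3*3 - d1/5 = 17/8
  d6 = d5/2 + d4 + d3*4 = 97/16
  d7 = d5 - 10 = -63/8
  d8 = d1/2 + d5 = 77/8
  d9 = d8 + d7 - 9 = -29/4
  d10 = d6*2 + d8*5 + d7*2 = 89/2
  d11 = d3/2 - d8*5 = -381/8
Walk from origin (0, 0):
  seg 1: down by d4 = 1 → (0, -1)
  seg 2: up by d10 = 89/2 → (0, 87/2)
  seg 3: down by d1 = 15 → (0, 57/2)
  seg 4: left by d7 = -63/8 → (63/8, 57/2)
  seg 5: down by d4 = 1 → (63/8, 55/2)
  seg 6: up by d11 = -381/8 → (63/8, -161/8)
  seg 7: right by d4 = 1 → (71/8, -161/8)
  seg 8: up by d7 = -63/8 → (71/8, -28)
  seg 9: right by d5 = 17/8 → (11, -28)
  seg 10: right by d11 = -381/8 → (-293/8, -28)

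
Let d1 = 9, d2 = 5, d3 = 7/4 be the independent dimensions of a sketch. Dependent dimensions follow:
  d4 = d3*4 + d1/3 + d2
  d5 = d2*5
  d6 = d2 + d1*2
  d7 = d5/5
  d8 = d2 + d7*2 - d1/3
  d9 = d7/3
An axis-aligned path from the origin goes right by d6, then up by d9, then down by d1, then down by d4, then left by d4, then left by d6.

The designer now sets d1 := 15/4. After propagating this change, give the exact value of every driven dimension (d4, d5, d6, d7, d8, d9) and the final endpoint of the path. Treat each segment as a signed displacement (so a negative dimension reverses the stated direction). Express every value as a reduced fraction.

Apply edit: d1 := 15/4
  d4 = d3*4 + d1/3 + d2 = 53/4
  d5 = d2*5 = 25
  d6 = d2 + d1*2 = 25/2
  d7 = d5/5 = 5
  d8 = d2 + d7*2 - d1/3 = 55/4
  d9 = d7/3 = 5/3
Walk from origin (0, 0):
  seg 1: right by d6 = 25/2 → (25/2, 0)
  seg 2: up by d9 = 5/3 → (25/2, 5/3)
  seg 3: down by d1 = 15/4 → (25/2, -25/12)
  seg 4: down by d4 = 53/4 → (25/2, -46/3)
  seg 5: left by d4 = 53/4 → (-3/4, -46/3)
  seg 6: left by d6 = 25/2 → (-53/4, -46/3)

d4 = 53/4
d5 = 25
d6 = 25/2
d7 = 5
d8 = 55/4
d9 = 5/3
endpoint = (-53/4, -46/3)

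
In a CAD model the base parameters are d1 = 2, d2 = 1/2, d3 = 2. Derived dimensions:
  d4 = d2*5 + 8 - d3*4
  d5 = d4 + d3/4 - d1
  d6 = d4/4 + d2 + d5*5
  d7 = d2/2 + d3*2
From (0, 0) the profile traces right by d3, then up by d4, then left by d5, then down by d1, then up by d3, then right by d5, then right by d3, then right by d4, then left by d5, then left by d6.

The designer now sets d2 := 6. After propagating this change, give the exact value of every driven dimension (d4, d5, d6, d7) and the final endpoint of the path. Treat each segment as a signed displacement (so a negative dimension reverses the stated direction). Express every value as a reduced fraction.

d4 = 30
d5 = 57/2
d6 = 156
d7 = 7
endpoint = (-301/2, 30)

Apply edit: d2 := 6
  d4 = d2*5 + 8 - d3*4 = 30
  d5 = d4 + d3/4 - d1 = 57/2
  d6 = d4/4 + d2 + d5*5 = 156
  d7 = d2/2 + d3*2 = 7
Walk from origin (0, 0):
  seg 1: right by d3 = 2 → (2, 0)
  seg 2: up by d4 = 30 → (2, 30)
  seg 3: left by d5 = 57/2 → (-53/2, 30)
  seg 4: down by d1 = 2 → (-53/2, 28)
  seg 5: up by d3 = 2 → (-53/2, 30)
  seg 6: right by d5 = 57/2 → (2, 30)
  seg 7: right by d3 = 2 → (4, 30)
  seg 8: right by d4 = 30 → (34, 30)
  seg 9: left by d5 = 57/2 → (11/2, 30)
  seg 10: left by d6 = 156 → (-301/2, 30)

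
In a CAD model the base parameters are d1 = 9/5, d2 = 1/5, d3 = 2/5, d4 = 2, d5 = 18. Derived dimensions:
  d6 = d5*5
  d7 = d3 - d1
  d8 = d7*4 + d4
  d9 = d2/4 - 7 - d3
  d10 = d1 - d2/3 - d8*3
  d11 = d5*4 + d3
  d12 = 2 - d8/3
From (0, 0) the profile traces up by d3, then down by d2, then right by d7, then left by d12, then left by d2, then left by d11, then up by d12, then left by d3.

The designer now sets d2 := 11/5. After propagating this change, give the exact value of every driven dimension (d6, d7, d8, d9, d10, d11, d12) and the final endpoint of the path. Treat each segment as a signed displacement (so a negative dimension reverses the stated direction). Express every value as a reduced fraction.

Apply edit: d2 := 11/5
  d6 = d5*5 = 90
  d7 = d3 - d1 = -7/5
  d8 = d7*4 + d4 = -18/5
  d9 = d2/4 - 7 - d3 = -137/20
  d10 = d1 - d2/3 - d8*3 = 178/15
  d11 = d5*4 + d3 = 362/5
  d12 = 2 - d8/3 = 16/5
Walk from origin (0, 0):
  seg 1: up by d3 = 2/5 → (0, 2/5)
  seg 2: down by d2 = 11/5 → (0, -9/5)
  seg 3: right by d7 = -7/5 → (-7/5, -9/5)
  seg 4: left by d12 = 16/5 → (-23/5, -9/5)
  seg 5: left by d2 = 11/5 → (-34/5, -9/5)
  seg 6: left by d11 = 362/5 → (-396/5, -9/5)
  seg 7: up by d12 = 16/5 → (-396/5, 7/5)
  seg 8: left by d3 = 2/5 → (-398/5, 7/5)

d6 = 90
d7 = -7/5
d8 = -18/5
d9 = -137/20
d10 = 178/15
d11 = 362/5
d12 = 16/5
endpoint = (-398/5, 7/5)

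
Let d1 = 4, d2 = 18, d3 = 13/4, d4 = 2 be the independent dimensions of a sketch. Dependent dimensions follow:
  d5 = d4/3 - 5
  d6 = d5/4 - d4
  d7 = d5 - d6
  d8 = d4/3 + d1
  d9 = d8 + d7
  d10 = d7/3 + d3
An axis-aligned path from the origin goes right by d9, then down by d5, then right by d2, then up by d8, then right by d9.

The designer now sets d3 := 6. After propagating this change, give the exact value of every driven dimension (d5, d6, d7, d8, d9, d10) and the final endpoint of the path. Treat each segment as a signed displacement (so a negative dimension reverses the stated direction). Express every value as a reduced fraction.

Apply edit: d3 := 6
  d5 = d4/3 - 5 = -13/3
  d6 = d5/4 - d4 = -37/12
  d7 = d5 - d6 = -5/4
  d8 = d4/3 + d1 = 14/3
  d9 = d8 + d7 = 41/12
  d10 = d7/3 + d3 = 67/12
Walk from origin (0, 0):
  seg 1: right by d9 = 41/12 → (41/12, 0)
  seg 2: down by d5 = -13/3 → (41/12, 13/3)
  seg 3: right by d2 = 18 → (257/12, 13/3)
  seg 4: up by d8 = 14/3 → (257/12, 9)
  seg 5: right by d9 = 41/12 → (149/6, 9)

d5 = -13/3
d6 = -37/12
d7 = -5/4
d8 = 14/3
d9 = 41/12
d10 = 67/12
endpoint = (149/6, 9)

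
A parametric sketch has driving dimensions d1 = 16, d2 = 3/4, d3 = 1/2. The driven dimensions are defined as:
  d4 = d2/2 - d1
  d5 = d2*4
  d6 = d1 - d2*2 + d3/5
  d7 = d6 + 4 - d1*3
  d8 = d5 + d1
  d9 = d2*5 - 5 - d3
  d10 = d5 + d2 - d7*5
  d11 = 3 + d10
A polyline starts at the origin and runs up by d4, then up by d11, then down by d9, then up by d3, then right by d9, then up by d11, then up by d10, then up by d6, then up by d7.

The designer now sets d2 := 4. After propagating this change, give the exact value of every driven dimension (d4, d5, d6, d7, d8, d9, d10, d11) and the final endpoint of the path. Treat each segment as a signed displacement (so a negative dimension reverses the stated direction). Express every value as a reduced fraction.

Apply edit: d2 := 4
  d4 = d2/2 - d1 = -14
  d5 = d2*4 = 16
  d6 = d1 - d2*2 + d3/5 = 81/10
  d7 = d6 + 4 - d1*3 = -359/10
  d8 = d5 + d1 = 32
  d9 = d2*5 - 5 - d3 = 29/2
  d10 = d5 + d2 - d7*5 = 399/2
  d11 = 3 + d10 = 405/2
Walk from origin (0, 0):
  seg 1: up by d4 = -14 → (0, -14)
  seg 2: up by d11 = 405/2 → (0, 377/2)
  seg 3: down by d9 = 29/2 → (0, 174)
  seg 4: up by d3 = 1/2 → (0, 349/2)
  seg 5: right by d9 = 29/2 → (29/2, 349/2)
  seg 6: up by d11 = 405/2 → (29/2, 377)
  seg 7: up by d10 = 399/2 → (29/2, 1153/2)
  seg 8: up by d6 = 81/10 → (29/2, 2923/5)
  seg 9: up by d7 = -359/10 → (29/2, 5487/10)

d4 = -14
d5 = 16
d6 = 81/10
d7 = -359/10
d8 = 32
d9 = 29/2
d10 = 399/2
d11 = 405/2
endpoint = (29/2, 5487/10)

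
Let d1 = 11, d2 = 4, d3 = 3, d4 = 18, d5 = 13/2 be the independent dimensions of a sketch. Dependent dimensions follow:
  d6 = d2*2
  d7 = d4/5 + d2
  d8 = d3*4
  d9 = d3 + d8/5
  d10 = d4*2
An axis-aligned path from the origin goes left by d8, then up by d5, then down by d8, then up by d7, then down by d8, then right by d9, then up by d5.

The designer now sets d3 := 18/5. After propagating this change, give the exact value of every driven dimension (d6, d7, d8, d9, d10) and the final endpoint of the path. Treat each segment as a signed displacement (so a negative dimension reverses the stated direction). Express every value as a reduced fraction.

Apply edit: d3 := 18/5
  d6 = d2*2 = 8
  d7 = d4/5 + d2 = 38/5
  d8 = d3*4 = 72/5
  d9 = d3 + d8/5 = 162/25
  d10 = d4*2 = 36
Walk from origin (0, 0):
  seg 1: left by d8 = 72/5 → (-72/5, 0)
  seg 2: up by d5 = 13/2 → (-72/5, 13/2)
  seg 3: down by d8 = 72/5 → (-72/5, -79/10)
  seg 4: up by d7 = 38/5 → (-72/5, -3/10)
  seg 5: down by d8 = 72/5 → (-72/5, -147/10)
  seg 6: right by d9 = 162/25 → (-198/25, -147/10)
  seg 7: up by d5 = 13/2 → (-198/25, -41/5)

d6 = 8
d7 = 38/5
d8 = 72/5
d9 = 162/25
d10 = 36
endpoint = (-198/25, -41/5)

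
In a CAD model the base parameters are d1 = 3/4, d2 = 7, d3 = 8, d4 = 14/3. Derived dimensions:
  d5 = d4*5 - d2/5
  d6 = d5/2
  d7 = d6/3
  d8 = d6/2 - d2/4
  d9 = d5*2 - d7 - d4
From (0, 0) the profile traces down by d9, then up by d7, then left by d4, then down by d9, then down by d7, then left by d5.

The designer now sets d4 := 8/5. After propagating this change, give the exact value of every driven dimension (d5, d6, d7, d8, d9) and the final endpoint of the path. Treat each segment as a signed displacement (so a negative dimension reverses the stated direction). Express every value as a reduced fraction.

d5 = 33/5
d6 = 33/10
d7 = 11/10
d8 = -1/10
d9 = 21/2
endpoint = (-41/5, -21)

Apply edit: d4 := 8/5
  d5 = d4*5 - d2/5 = 33/5
  d6 = d5/2 = 33/10
  d7 = d6/3 = 11/10
  d8 = d6/2 - d2/4 = -1/10
  d9 = d5*2 - d7 - d4 = 21/2
Walk from origin (0, 0):
  seg 1: down by d9 = 21/2 → (0, -21/2)
  seg 2: up by d7 = 11/10 → (0, -47/5)
  seg 3: left by d4 = 8/5 → (-8/5, -47/5)
  seg 4: down by d9 = 21/2 → (-8/5, -199/10)
  seg 5: down by d7 = 11/10 → (-8/5, -21)
  seg 6: left by d5 = 33/5 → (-41/5, -21)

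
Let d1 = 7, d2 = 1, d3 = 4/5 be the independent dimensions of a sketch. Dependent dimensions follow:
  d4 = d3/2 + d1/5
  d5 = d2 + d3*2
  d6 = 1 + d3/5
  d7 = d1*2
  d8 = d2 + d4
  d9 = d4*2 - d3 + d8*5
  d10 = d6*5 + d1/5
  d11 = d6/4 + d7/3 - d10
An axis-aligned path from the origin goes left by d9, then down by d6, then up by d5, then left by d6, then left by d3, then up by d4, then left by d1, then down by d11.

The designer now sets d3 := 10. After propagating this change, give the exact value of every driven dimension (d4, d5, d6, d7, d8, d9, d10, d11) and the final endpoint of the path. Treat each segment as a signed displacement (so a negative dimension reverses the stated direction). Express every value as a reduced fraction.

d4 = 32/5
d5 = 21
d6 = 3
d7 = 14
d8 = 37/5
d9 = 199/5
d10 = 82/5
d11 = -659/60
endpoint = (-299/5, 2123/60)

Apply edit: d3 := 10
  d4 = d3/2 + d1/5 = 32/5
  d5 = d2 + d3*2 = 21
  d6 = 1 + d3/5 = 3
  d7 = d1*2 = 14
  d8 = d2 + d4 = 37/5
  d9 = d4*2 - d3 + d8*5 = 199/5
  d10 = d6*5 + d1/5 = 82/5
  d11 = d6/4 + d7/3 - d10 = -659/60
Walk from origin (0, 0):
  seg 1: left by d9 = 199/5 → (-199/5, 0)
  seg 2: down by d6 = 3 → (-199/5, -3)
  seg 3: up by d5 = 21 → (-199/5, 18)
  seg 4: left by d6 = 3 → (-214/5, 18)
  seg 5: left by d3 = 10 → (-264/5, 18)
  seg 6: up by d4 = 32/5 → (-264/5, 122/5)
  seg 7: left by d1 = 7 → (-299/5, 122/5)
  seg 8: down by d11 = -659/60 → (-299/5, 2123/60)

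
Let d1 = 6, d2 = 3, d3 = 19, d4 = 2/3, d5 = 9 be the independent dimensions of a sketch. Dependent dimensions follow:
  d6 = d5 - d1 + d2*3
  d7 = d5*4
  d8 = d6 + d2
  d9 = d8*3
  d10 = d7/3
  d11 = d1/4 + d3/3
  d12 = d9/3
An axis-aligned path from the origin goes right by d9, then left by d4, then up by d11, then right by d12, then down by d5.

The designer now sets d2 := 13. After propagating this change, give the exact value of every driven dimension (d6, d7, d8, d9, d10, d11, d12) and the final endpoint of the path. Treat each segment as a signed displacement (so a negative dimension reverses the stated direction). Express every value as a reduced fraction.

Apply edit: d2 := 13
  d6 = d5 - d1 + d2*3 = 42
  d7 = d5*4 = 36
  d8 = d6 + d2 = 55
  d9 = d8*3 = 165
  d10 = d7/3 = 12
  d11 = d1/4 + d3/3 = 47/6
  d12 = d9/3 = 55
Walk from origin (0, 0):
  seg 1: right by d9 = 165 → (165, 0)
  seg 2: left by d4 = 2/3 → (493/3, 0)
  seg 3: up by d11 = 47/6 → (493/3, 47/6)
  seg 4: right by d12 = 55 → (658/3, 47/6)
  seg 5: down by d5 = 9 → (658/3, -7/6)

d6 = 42
d7 = 36
d8 = 55
d9 = 165
d10 = 12
d11 = 47/6
d12 = 55
endpoint = (658/3, -7/6)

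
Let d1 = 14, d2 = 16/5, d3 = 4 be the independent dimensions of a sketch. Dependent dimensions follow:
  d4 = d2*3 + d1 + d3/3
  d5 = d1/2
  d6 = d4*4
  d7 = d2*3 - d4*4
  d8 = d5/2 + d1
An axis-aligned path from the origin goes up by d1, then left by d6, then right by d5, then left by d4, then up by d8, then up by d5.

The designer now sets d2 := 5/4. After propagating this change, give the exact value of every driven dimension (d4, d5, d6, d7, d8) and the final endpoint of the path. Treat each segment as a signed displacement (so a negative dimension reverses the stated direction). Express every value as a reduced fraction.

Apply edit: d2 := 5/4
  d4 = d2*3 + d1 + d3/3 = 229/12
  d5 = d1/2 = 7
  d6 = d4*4 = 229/3
  d7 = d2*3 - d4*4 = -871/12
  d8 = d5/2 + d1 = 35/2
Walk from origin (0, 0):
  seg 1: up by d1 = 14 → (0, 14)
  seg 2: left by d6 = 229/3 → (-229/3, 14)
  seg 3: right by d5 = 7 → (-208/3, 14)
  seg 4: left by d4 = 229/12 → (-1061/12, 14)
  seg 5: up by d8 = 35/2 → (-1061/12, 63/2)
  seg 6: up by d5 = 7 → (-1061/12, 77/2)

d4 = 229/12
d5 = 7
d6 = 229/3
d7 = -871/12
d8 = 35/2
endpoint = (-1061/12, 77/2)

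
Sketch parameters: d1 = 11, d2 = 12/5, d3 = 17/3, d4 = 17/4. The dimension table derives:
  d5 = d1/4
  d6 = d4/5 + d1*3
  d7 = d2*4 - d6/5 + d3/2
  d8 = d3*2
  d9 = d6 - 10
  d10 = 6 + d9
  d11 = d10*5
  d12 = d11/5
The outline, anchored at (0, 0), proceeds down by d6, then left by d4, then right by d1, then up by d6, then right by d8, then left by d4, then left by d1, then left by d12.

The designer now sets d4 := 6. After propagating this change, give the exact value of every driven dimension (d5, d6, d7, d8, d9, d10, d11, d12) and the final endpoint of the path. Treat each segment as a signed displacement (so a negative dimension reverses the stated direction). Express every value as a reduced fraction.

d5 = 11/4
d6 = 171/5
d7 = 839/150
d8 = 34/3
d9 = 121/5
d10 = 151/5
d11 = 151
d12 = 151/5
endpoint = (-463/15, 0)

Apply edit: d4 := 6
  d5 = d1/4 = 11/4
  d6 = d4/5 + d1*3 = 171/5
  d7 = d2*4 - d6/5 + d3/2 = 839/150
  d8 = d3*2 = 34/3
  d9 = d6 - 10 = 121/5
  d10 = 6 + d9 = 151/5
  d11 = d10*5 = 151
  d12 = d11/5 = 151/5
Walk from origin (0, 0):
  seg 1: down by d6 = 171/5 → (0, -171/5)
  seg 2: left by d4 = 6 → (-6, -171/5)
  seg 3: right by d1 = 11 → (5, -171/5)
  seg 4: up by d6 = 171/5 → (5, 0)
  seg 5: right by d8 = 34/3 → (49/3, 0)
  seg 6: left by d4 = 6 → (31/3, 0)
  seg 7: left by d1 = 11 → (-2/3, 0)
  seg 8: left by d12 = 151/5 → (-463/15, 0)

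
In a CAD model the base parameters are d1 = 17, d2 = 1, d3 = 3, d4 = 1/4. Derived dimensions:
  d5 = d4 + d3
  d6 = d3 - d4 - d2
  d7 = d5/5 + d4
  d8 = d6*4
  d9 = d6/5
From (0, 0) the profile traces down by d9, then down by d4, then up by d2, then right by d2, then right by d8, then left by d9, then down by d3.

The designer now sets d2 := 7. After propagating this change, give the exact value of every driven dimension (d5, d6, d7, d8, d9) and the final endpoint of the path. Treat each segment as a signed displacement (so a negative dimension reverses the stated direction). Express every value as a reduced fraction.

d5 = 13/4
d6 = -17/4
d7 = 9/10
d8 = -17
d9 = -17/20
endpoint = (-183/20, 23/5)

Apply edit: d2 := 7
  d5 = d4 + d3 = 13/4
  d6 = d3 - d4 - d2 = -17/4
  d7 = d5/5 + d4 = 9/10
  d8 = d6*4 = -17
  d9 = d6/5 = -17/20
Walk from origin (0, 0):
  seg 1: down by d9 = -17/20 → (0, 17/20)
  seg 2: down by d4 = 1/4 → (0, 3/5)
  seg 3: up by d2 = 7 → (0, 38/5)
  seg 4: right by d2 = 7 → (7, 38/5)
  seg 5: right by d8 = -17 → (-10, 38/5)
  seg 6: left by d9 = -17/20 → (-183/20, 38/5)
  seg 7: down by d3 = 3 → (-183/20, 23/5)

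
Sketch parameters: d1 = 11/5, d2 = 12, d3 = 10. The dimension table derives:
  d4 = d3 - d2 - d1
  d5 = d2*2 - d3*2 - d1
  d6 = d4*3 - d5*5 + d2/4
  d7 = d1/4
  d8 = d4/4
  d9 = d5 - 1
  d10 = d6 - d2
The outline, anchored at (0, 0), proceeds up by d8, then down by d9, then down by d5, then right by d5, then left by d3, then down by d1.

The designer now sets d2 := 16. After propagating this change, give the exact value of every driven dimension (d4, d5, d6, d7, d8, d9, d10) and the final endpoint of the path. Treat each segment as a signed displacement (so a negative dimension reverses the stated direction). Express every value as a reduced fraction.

d4 = -41/5
d5 = 49/5
d6 = -348/5
d7 = 11/20
d8 = -41/20
d9 = 44/5
d10 = -428/5
endpoint = (-1/5, -457/20)

Apply edit: d2 := 16
  d4 = d3 - d2 - d1 = -41/5
  d5 = d2*2 - d3*2 - d1 = 49/5
  d6 = d4*3 - d5*5 + d2/4 = -348/5
  d7 = d1/4 = 11/20
  d8 = d4/4 = -41/20
  d9 = d5 - 1 = 44/5
  d10 = d6 - d2 = -428/5
Walk from origin (0, 0):
  seg 1: up by d8 = -41/20 → (0, -41/20)
  seg 2: down by d9 = 44/5 → (0, -217/20)
  seg 3: down by d5 = 49/5 → (0, -413/20)
  seg 4: right by d5 = 49/5 → (49/5, -413/20)
  seg 5: left by d3 = 10 → (-1/5, -413/20)
  seg 6: down by d1 = 11/5 → (-1/5, -457/20)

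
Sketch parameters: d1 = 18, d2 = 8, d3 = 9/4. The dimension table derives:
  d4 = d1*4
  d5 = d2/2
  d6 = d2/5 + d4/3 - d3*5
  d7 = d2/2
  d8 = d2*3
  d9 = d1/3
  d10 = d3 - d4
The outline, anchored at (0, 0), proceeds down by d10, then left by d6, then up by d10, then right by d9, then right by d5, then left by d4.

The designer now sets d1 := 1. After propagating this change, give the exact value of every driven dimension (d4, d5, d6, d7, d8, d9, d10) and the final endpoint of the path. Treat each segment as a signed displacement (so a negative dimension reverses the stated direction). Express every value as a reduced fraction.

d4 = 4
d5 = 4
d6 = -499/60
d7 = 4
d8 = 24
d9 = 1/3
d10 = -7/4
endpoint = (173/20, 0)

Apply edit: d1 := 1
  d4 = d1*4 = 4
  d5 = d2/2 = 4
  d6 = d2/5 + d4/3 - d3*5 = -499/60
  d7 = d2/2 = 4
  d8 = d2*3 = 24
  d9 = d1/3 = 1/3
  d10 = d3 - d4 = -7/4
Walk from origin (0, 0):
  seg 1: down by d10 = -7/4 → (0, 7/4)
  seg 2: left by d6 = -499/60 → (499/60, 7/4)
  seg 3: up by d10 = -7/4 → (499/60, 0)
  seg 4: right by d9 = 1/3 → (173/20, 0)
  seg 5: right by d5 = 4 → (253/20, 0)
  seg 6: left by d4 = 4 → (173/20, 0)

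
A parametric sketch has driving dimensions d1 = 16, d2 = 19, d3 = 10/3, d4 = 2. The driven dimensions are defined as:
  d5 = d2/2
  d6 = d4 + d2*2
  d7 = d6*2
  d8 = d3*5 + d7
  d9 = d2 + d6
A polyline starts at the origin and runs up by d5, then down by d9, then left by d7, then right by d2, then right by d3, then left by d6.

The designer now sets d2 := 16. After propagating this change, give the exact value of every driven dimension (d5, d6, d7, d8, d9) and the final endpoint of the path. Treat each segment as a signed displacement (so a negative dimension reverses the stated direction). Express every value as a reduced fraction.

d5 = 8
d6 = 34
d7 = 68
d8 = 254/3
d9 = 50
endpoint = (-248/3, -42)

Apply edit: d2 := 16
  d5 = d2/2 = 8
  d6 = d4 + d2*2 = 34
  d7 = d6*2 = 68
  d8 = d3*5 + d7 = 254/3
  d9 = d2 + d6 = 50
Walk from origin (0, 0):
  seg 1: up by d5 = 8 → (0, 8)
  seg 2: down by d9 = 50 → (0, -42)
  seg 3: left by d7 = 68 → (-68, -42)
  seg 4: right by d2 = 16 → (-52, -42)
  seg 5: right by d3 = 10/3 → (-146/3, -42)
  seg 6: left by d6 = 34 → (-248/3, -42)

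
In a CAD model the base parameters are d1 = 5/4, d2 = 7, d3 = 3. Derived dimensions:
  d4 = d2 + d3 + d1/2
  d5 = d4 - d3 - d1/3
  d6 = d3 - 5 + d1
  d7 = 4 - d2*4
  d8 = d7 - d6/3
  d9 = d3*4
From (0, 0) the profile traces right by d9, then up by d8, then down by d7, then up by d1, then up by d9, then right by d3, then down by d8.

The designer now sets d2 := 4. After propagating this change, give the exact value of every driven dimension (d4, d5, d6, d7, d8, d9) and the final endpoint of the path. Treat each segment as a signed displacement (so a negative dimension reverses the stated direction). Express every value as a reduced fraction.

d4 = 61/8
d5 = 101/24
d6 = -3/4
d7 = -12
d8 = -47/4
d9 = 12
endpoint = (15, 101/4)

Apply edit: d2 := 4
  d4 = d2 + d3 + d1/2 = 61/8
  d5 = d4 - d3 - d1/3 = 101/24
  d6 = d3 - 5 + d1 = -3/4
  d7 = 4 - d2*4 = -12
  d8 = d7 - d6/3 = -47/4
  d9 = d3*4 = 12
Walk from origin (0, 0):
  seg 1: right by d9 = 12 → (12, 0)
  seg 2: up by d8 = -47/4 → (12, -47/4)
  seg 3: down by d7 = -12 → (12, 1/4)
  seg 4: up by d1 = 5/4 → (12, 3/2)
  seg 5: up by d9 = 12 → (12, 27/2)
  seg 6: right by d3 = 3 → (15, 27/2)
  seg 7: down by d8 = -47/4 → (15, 101/4)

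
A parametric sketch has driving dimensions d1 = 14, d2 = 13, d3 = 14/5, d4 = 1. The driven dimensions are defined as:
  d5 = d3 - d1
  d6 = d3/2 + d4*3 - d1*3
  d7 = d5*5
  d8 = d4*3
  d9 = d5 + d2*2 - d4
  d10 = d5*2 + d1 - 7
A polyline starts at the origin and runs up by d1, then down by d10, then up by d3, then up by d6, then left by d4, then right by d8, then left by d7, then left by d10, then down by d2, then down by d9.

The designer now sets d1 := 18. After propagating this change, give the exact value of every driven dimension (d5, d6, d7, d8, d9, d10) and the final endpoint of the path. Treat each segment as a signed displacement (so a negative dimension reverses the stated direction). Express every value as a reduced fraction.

Apply edit: d1 := 18
  d5 = d3 - d1 = -76/5
  d6 = d3/2 + d4*3 - d1*3 = -248/5
  d7 = d5*5 = -76
  d8 = d4*3 = 3
  d9 = d5 + d2*2 - d4 = 49/5
  d10 = d5*2 + d1 - 7 = -97/5
Walk from origin (0, 0):
  seg 1: up by d1 = 18 → (0, 18)
  seg 2: down by d10 = -97/5 → (0, 187/5)
  seg 3: up by d3 = 14/5 → (0, 201/5)
  seg 4: up by d6 = -248/5 → (0, -47/5)
  seg 5: left by d4 = 1 → (-1, -47/5)
  seg 6: right by d8 = 3 → (2, -47/5)
  seg 7: left by d7 = -76 → (78, -47/5)
  seg 8: left by d10 = -97/5 → (487/5, -47/5)
  seg 9: down by d2 = 13 → (487/5, -112/5)
  seg 10: down by d9 = 49/5 → (487/5, -161/5)

d5 = -76/5
d6 = -248/5
d7 = -76
d8 = 3
d9 = 49/5
d10 = -97/5
endpoint = (487/5, -161/5)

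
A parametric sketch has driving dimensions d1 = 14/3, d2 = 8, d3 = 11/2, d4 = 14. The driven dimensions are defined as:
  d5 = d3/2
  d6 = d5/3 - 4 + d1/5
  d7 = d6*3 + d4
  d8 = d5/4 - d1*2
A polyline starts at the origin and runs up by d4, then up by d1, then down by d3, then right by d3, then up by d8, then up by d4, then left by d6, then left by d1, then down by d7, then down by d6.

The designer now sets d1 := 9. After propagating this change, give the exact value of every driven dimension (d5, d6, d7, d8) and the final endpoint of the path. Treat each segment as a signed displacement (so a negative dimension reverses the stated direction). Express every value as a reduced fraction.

d5 = 11/4
d6 = -77/60
d7 = 203/20
d8 = -277/16
endpoint = (-133/60, 1277/240)

Apply edit: d1 := 9
  d5 = d3/2 = 11/4
  d6 = d5/3 - 4 + d1/5 = -77/60
  d7 = d6*3 + d4 = 203/20
  d8 = d5/4 - d1*2 = -277/16
Walk from origin (0, 0):
  seg 1: up by d4 = 14 → (0, 14)
  seg 2: up by d1 = 9 → (0, 23)
  seg 3: down by d3 = 11/2 → (0, 35/2)
  seg 4: right by d3 = 11/2 → (11/2, 35/2)
  seg 5: up by d8 = -277/16 → (11/2, 3/16)
  seg 6: up by d4 = 14 → (11/2, 227/16)
  seg 7: left by d6 = -77/60 → (407/60, 227/16)
  seg 8: left by d1 = 9 → (-133/60, 227/16)
  seg 9: down by d7 = 203/20 → (-133/60, 323/80)
  seg 10: down by d6 = -77/60 → (-133/60, 1277/240)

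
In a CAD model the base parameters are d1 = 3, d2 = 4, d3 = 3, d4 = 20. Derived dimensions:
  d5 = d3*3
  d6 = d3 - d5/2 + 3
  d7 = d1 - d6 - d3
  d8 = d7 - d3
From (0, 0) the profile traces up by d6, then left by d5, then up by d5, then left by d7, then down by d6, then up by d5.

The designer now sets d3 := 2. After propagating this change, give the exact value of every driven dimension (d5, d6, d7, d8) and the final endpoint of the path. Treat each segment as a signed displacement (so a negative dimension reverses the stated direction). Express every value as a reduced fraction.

Apply edit: d3 := 2
  d5 = d3*3 = 6
  d6 = d3 - d5/2 + 3 = 2
  d7 = d1 - d6 - d3 = -1
  d8 = d7 - d3 = -3
Walk from origin (0, 0):
  seg 1: up by d6 = 2 → (0, 2)
  seg 2: left by d5 = 6 → (-6, 2)
  seg 3: up by d5 = 6 → (-6, 8)
  seg 4: left by d7 = -1 → (-5, 8)
  seg 5: down by d6 = 2 → (-5, 6)
  seg 6: up by d5 = 6 → (-5, 12)

d5 = 6
d6 = 2
d7 = -1
d8 = -3
endpoint = (-5, 12)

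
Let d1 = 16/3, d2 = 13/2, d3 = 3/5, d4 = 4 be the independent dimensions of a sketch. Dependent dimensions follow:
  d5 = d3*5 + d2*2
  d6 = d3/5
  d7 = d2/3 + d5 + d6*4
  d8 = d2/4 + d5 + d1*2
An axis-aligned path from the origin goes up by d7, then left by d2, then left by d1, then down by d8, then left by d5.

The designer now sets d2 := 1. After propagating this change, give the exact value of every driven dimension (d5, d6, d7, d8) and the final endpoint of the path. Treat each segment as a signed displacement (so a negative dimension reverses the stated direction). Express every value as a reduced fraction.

Apply edit: d2 := 1
  d5 = d3*5 + d2*2 = 5
  d6 = d3/5 = 3/25
  d7 = d2/3 + d5 + d6*4 = 436/75
  d8 = d2/4 + d5 + d1*2 = 191/12
Walk from origin (0, 0):
  seg 1: up by d7 = 436/75 → (0, 436/75)
  seg 2: left by d2 = 1 → (-1, 436/75)
  seg 3: left by d1 = 16/3 → (-19/3, 436/75)
  seg 4: down by d8 = 191/12 → (-19/3, -3031/300)
  seg 5: left by d5 = 5 → (-34/3, -3031/300)

d5 = 5
d6 = 3/25
d7 = 436/75
d8 = 191/12
endpoint = (-34/3, -3031/300)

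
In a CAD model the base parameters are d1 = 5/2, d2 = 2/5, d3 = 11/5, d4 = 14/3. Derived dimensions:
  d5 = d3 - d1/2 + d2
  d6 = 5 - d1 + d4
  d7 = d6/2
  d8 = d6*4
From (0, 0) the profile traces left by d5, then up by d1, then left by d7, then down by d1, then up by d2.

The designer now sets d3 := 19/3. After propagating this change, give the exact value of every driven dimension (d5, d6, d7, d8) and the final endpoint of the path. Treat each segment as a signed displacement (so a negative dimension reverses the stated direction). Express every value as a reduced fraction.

Apply edit: d3 := 19/3
  d5 = d3 - d1/2 + d2 = 329/60
  d6 = 5 - d1 + d4 = 43/6
  d7 = d6/2 = 43/12
  d8 = d6*4 = 86/3
Walk from origin (0, 0):
  seg 1: left by d5 = 329/60 → (-329/60, 0)
  seg 2: up by d1 = 5/2 → (-329/60, 5/2)
  seg 3: left by d7 = 43/12 → (-136/15, 5/2)
  seg 4: down by d1 = 5/2 → (-136/15, 0)
  seg 5: up by d2 = 2/5 → (-136/15, 2/5)

d5 = 329/60
d6 = 43/6
d7 = 43/12
d8 = 86/3
endpoint = (-136/15, 2/5)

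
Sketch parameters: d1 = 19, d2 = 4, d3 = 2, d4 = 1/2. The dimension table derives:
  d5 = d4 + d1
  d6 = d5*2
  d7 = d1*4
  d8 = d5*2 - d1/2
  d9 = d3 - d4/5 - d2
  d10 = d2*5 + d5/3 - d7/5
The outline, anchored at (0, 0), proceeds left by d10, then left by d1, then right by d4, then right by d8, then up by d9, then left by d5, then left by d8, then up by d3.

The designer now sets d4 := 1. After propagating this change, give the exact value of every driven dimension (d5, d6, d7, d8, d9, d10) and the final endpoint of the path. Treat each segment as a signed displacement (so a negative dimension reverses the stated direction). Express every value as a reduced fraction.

d5 = 20
d6 = 40
d7 = 76
d8 = 61/2
d9 = -11/5
d10 = 172/15
endpoint = (-742/15, -1/5)

Apply edit: d4 := 1
  d5 = d4 + d1 = 20
  d6 = d5*2 = 40
  d7 = d1*4 = 76
  d8 = d5*2 - d1/2 = 61/2
  d9 = d3 - d4/5 - d2 = -11/5
  d10 = d2*5 + d5/3 - d7/5 = 172/15
Walk from origin (0, 0):
  seg 1: left by d10 = 172/15 → (-172/15, 0)
  seg 2: left by d1 = 19 → (-457/15, 0)
  seg 3: right by d4 = 1 → (-442/15, 0)
  seg 4: right by d8 = 61/2 → (31/30, 0)
  seg 5: up by d9 = -11/5 → (31/30, -11/5)
  seg 6: left by d5 = 20 → (-569/30, -11/5)
  seg 7: left by d8 = 61/2 → (-742/15, -11/5)
  seg 8: up by d3 = 2 → (-742/15, -1/5)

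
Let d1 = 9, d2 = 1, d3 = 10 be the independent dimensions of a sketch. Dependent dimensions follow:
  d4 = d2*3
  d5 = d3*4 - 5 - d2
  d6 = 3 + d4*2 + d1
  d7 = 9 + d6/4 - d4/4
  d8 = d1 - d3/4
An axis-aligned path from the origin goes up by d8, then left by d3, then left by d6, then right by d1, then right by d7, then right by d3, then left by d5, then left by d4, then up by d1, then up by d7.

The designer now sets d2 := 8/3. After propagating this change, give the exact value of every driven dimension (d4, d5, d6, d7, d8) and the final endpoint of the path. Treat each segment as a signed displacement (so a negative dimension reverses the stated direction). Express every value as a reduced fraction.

Apply edit: d2 := 8/3
  d4 = d2*3 = 8
  d5 = d3*4 - 5 - d2 = 97/3
  d6 = 3 + d4*2 + d1 = 28
  d7 = 9 + d6/4 - d4/4 = 14
  d8 = d1 - d3/4 = 13/2
Walk from origin (0, 0):
  seg 1: up by d8 = 13/2 → (0, 13/2)
  seg 2: left by d3 = 10 → (-10, 13/2)
  seg 3: left by d6 = 28 → (-38, 13/2)
  seg 4: right by d1 = 9 → (-29, 13/2)
  seg 5: right by d7 = 14 → (-15, 13/2)
  seg 6: right by d3 = 10 → (-5, 13/2)
  seg 7: left by d5 = 97/3 → (-112/3, 13/2)
  seg 8: left by d4 = 8 → (-136/3, 13/2)
  seg 9: up by d1 = 9 → (-136/3, 31/2)
  seg 10: up by d7 = 14 → (-136/3, 59/2)

d4 = 8
d5 = 97/3
d6 = 28
d7 = 14
d8 = 13/2
endpoint = (-136/3, 59/2)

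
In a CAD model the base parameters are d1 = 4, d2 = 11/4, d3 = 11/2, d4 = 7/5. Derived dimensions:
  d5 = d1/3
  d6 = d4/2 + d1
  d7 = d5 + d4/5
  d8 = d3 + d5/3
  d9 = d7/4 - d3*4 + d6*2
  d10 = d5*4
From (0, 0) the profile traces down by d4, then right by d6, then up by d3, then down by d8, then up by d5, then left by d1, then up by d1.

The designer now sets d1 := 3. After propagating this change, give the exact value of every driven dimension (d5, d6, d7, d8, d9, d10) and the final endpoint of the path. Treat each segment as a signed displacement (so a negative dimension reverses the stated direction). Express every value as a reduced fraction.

Apply edit: d1 := 3
  d5 = d1/3 = 1
  d6 = d4/2 + d1 = 37/10
  d7 = d5 + d4/5 = 32/25
  d8 = d3 + d5/3 = 35/6
  d9 = d7/4 - d3*4 + d6*2 = -357/25
  d10 = d5*4 = 4
Walk from origin (0, 0):
  seg 1: down by d4 = 7/5 → (0, -7/5)
  seg 2: right by d6 = 37/10 → (37/10, -7/5)
  seg 3: up by d3 = 11/2 → (37/10, 41/10)
  seg 4: down by d8 = 35/6 → (37/10, -26/15)
  seg 5: up by d5 = 1 → (37/10, -11/15)
  seg 6: left by d1 = 3 → (7/10, -11/15)
  seg 7: up by d1 = 3 → (7/10, 34/15)

d5 = 1
d6 = 37/10
d7 = 32/25
d8 = 35/6
d9 = -357/25
d10 = 4
endpoint = (7/10, 34/15)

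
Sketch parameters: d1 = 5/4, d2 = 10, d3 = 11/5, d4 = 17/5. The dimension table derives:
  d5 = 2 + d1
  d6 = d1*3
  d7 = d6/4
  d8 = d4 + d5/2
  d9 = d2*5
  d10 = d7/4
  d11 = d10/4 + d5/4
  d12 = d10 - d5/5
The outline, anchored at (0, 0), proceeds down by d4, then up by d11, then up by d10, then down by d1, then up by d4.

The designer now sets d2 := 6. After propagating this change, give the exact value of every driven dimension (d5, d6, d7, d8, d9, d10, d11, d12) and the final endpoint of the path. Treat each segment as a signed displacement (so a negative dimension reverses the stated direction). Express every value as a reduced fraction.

d5 = 13/4
d6 = 15/4
d7 = 15/16
d8 = 201/40
d9 = 30
d10 = 15/64
d11 = 223/256
d12 = -133/320
endpoint = (0, -37/256)

Apply edit: d2 := 6
  d5 = 2 + d1 = 13/4
  d6 = d1*3 = 15/4
  d7 = d6/4 = 15/16
  d8 = d4 + d5/2 = 201/40
  d9 = d2*5 = 30
  d10 = d7/4 = 15/64
  d11 = d10/4 + d5/4 = 223/256
  d12 = d10 - d5/5 = -133/320
Walk from origin (0, 0):
  seg 1: down by d4 = 17/5 → (0, -17/5)
  seg 2: up by d11 = 223/256 → (0, -3237/1280)
  seg 3: up by d10 = 15/64 → (0, -2937/1280)
  seg 4: down by d1 = 5/4 → (0, -4537/1280)
  seg 5: up by d4 = 17/5 → (0, -37/256)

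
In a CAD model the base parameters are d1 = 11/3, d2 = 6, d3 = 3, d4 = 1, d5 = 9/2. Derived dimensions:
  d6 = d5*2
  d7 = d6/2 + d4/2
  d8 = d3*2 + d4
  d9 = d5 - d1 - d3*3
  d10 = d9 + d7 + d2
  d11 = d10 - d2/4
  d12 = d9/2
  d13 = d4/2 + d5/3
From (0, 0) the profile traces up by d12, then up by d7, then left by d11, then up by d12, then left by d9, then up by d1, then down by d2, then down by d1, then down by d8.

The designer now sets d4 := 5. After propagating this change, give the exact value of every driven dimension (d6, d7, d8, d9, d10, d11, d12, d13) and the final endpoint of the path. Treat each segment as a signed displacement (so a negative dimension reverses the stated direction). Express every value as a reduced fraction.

Apply edit: d4 := 5
  d6 = d5*2 = 9
  d7 = d6/2 + d4/2 = 7
  d8 = d3*2 + d4 = 11
  d9 = d5 - d1 - d3*3 = -49/6
  d10 = d9 + d7 + d2 = 29/6
  d11 = d10 - d2/4 = 10/3
  d12 = d9/2 = -49/12
  d13 = d4/2 + d5/3 = 4
Walk from origin (0, 0):
  seg 1: up by d12 = -49/12 → (0, -49/12)
  seg 2: up by d7 = 7 → (0, 35/12)
  seg 3: left by d11 = 10/3 → (-10/3, 35/12)
  seg 4: up by d12 = -49/12 → (-10/3, -7/6)
  seg 5: left by d9 = -49/6 → (29/6, -7/6)
  seg 6: up by d1 = 11/3 → (29/6, 5/2)
  seg 7: down by d2 = 6 → (29/6, -7/2)
  seg 8: down by d1 = 11/3 → (29/6, -43/6)
  seg 9: down by d8 = 11 → (29/6, -109/6)

d6 = 9
d7 = 7
d8 = 11
d9 = -49/6
d10 = 29/6
d11 = 10/3
d12 = -49/12
d13 = 4
endpoint = (29/6, -109/6)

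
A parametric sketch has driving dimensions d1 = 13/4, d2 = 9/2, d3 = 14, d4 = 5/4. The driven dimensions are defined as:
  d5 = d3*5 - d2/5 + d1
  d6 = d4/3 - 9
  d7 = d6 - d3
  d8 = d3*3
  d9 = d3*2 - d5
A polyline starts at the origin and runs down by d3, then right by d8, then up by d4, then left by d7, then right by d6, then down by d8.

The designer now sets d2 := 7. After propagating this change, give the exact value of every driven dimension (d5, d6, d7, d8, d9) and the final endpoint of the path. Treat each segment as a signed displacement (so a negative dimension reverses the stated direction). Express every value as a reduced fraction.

d5 = 1437/20
d6 = -103/12
d7 = -271/12
d8 = 42
d9 = -877/20
endpoint = (56, -219/4)

Apply edit: d2 := 7
  d5 = d3*5 - d2/5 + d1 = 1437/20
  d6 = d4/3 - 9 = -103/12
  d7 = d6 - d3 = -271/12
  d8 = d3*3 = 42
  d9 = d3*2 - d5 = -877/20
Walk from origin (0, 0):
  seg 1: down by d3 = 14 → (0, -14)
  seg 2: right by d8 = 42 → (42, -14)
  seg 3: up by d4 = 5/4 → (42, -51/4)
  seg 4: left by d7 = -271/12 → (775/12, -51/4)
  seg 5: right by d6 = -103/12 → (56, -51/4)
  seg 6: down by d8 = 42 → (56, -219/4)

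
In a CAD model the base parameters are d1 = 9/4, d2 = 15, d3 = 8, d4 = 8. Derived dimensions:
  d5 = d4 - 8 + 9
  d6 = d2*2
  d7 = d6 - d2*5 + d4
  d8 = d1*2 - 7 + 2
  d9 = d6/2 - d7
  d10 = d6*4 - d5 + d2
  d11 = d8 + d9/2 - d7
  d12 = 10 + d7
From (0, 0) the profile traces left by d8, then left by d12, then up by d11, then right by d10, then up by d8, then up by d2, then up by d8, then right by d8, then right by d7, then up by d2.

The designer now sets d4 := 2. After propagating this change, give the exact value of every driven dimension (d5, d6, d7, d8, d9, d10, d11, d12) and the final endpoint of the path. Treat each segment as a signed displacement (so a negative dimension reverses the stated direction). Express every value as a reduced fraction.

Apply edit: d4 := 2
  d5 = d4 - 8 + 9 = 3
  d6 = d2*2 = 30
  d7 = d6 - d2*5 + d4 = -43
  d8 = d1*2 - 7 + 2 = -1/2
  d9 = d6/2 - d7 = 58
  d10 = d6*4 - d5 + d2 = 132
  d11 = d8 + d9/2 - d7 = 143/2
  d12 = 10 + d7 = -33
Walk from origin (0, 0):
  seg 1: left by d8 = -1/2 → (1/2, 0)
  seg 2: left by d12 = -33 → (67/2, 0)
  seg 3: up by d11 = 143/2 → (67/2, 143/2)
  seg 4: right by d10 = 132 → (331/2, 143/2)
  seg 5: up by d8 = -1/2 → (331/2, 71)
  seg 6: up by d2 = 15 → (331/2, 86)
  seg 7: up by d8 = -1/2 → (331/2, 171/2)
  seg 8: right by d8 = -1/2 → (165, 171/2)
  seg 9: right by d7 = -43 → (122, 171/2)
  seg 10: up by d2 = 15 → (122, 201/2)

d5 = 3
d6 = 30
d7 = -43
d8 = -1/2
d9 = 58
d10 = 132
d11 = 143/2
d12 = -33
endpoint = (122, 201/2)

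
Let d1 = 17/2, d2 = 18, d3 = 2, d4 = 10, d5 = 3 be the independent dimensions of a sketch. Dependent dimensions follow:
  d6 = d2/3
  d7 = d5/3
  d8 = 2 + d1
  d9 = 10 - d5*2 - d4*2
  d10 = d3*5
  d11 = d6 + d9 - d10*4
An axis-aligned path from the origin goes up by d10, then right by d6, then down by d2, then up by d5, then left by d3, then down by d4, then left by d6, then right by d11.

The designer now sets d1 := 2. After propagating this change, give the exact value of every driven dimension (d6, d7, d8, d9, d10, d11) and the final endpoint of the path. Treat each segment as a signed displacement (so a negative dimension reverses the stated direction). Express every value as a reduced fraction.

d6 = 6
d7 = 1
d8 = 4
d9 = -16
d10 = 10
d11 = -50
endpoint = (-52, -15)

Apply edit: d1 := 2
  d6 = d2/3 = 6
  d7 = d5/3 = 1
  d8 = 2 + d1 = 4
  d9 = 10 - d5*2 - d4*2 = -16
  d10 = d3*5 = 10
  d11 = d6 + d9 - d10*4 = -50
Walk from origin (0, 0):
  seg 1: up by d10 = 10 → (0, 10)
  seg 2: right by d6 = 6 → (6, 10)
  seg 3: down by d2 = 18 → (6, -8)
  seg 4: up by d5 = 3 → (6, -5)
  seg 5: left by d3 = 2 → (4, -5)
  seg 6: down by d4 = 10 → (4, -15)
  seg 7: left by d6 = 6 → (-2, -15)
  seg 8: right by d11 = -50 → (-52, -15)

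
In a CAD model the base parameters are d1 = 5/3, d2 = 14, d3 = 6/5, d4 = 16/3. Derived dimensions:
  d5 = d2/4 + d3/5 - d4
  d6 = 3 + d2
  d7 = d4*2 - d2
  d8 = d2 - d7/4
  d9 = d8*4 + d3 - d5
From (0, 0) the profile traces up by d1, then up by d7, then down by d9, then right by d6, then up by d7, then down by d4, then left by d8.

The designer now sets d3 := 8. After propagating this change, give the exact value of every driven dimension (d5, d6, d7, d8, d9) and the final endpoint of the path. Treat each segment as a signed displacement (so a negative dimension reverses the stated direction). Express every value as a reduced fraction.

d5 = -7/30
d6 = 17
d7 = -10/3
d8 = 89/6
d9 = 2027/30
endpoint = (13/6, -779/10)

Apply edit: d3 := 8
  d5 = d2/4 + d3/5 - d4 = -7/30
  d6 = 3 + d2 = 17
  d7 = d4*2 - d2 = -10/3
  d8 = d2 - d7/4 = 89/6
  d9 = d8*4 + d3 - d5 = 2027/30
Walk from origin (0, 0):
  seg 1: up by d1 = 5/3 → (0, 5/3)
  seg 2: up by d7 = -10/3 → (0, -5/3)
  seg 3: down by d9 = 2027/30 → (0, -2077/30)
  seg 4: right by d6 = 17 → (17, -2077/30)
  seg 5: up by d7 = -10/3 → (17, -2177/30)
  seg 6: down by d4 = 16/3 → (17, -779/10)
  seg 7: left by d8 = 89/6 → (13/6, -779/10)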